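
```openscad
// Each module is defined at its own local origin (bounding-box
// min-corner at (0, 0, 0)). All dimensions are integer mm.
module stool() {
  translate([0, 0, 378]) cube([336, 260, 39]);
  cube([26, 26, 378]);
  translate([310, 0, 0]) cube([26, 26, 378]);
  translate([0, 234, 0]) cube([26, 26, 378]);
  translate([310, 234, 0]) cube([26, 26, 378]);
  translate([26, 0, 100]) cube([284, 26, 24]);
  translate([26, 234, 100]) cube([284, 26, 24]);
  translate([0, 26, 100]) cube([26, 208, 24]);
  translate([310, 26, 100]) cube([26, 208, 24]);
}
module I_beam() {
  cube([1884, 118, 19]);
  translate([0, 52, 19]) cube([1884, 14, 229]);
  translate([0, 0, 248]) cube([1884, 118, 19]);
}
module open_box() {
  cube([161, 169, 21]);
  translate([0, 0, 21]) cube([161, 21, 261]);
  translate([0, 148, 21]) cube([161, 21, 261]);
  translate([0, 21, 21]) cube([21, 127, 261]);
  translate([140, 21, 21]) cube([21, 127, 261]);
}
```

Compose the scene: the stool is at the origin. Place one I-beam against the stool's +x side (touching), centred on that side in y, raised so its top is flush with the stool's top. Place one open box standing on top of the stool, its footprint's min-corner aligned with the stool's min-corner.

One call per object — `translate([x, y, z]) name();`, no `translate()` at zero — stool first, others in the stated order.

stool();
translate([336, 71, 150]) I_beam();
translate([0, 0, 417]) open_box();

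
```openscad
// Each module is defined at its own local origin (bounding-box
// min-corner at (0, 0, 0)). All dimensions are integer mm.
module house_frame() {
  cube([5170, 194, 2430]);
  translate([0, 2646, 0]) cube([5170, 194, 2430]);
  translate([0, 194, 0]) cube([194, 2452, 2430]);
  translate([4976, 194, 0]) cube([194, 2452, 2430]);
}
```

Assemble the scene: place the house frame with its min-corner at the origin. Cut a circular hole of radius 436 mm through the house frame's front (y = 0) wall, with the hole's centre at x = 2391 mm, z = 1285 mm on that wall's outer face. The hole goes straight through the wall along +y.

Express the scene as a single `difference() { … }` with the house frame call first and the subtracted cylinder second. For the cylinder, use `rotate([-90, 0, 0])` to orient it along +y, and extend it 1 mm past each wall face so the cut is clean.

difference() {
  house_frame();
  translate([2391, -1, 1285]) rotate([-90, 0, 0]) cylinder(h = 196, r = 436);
}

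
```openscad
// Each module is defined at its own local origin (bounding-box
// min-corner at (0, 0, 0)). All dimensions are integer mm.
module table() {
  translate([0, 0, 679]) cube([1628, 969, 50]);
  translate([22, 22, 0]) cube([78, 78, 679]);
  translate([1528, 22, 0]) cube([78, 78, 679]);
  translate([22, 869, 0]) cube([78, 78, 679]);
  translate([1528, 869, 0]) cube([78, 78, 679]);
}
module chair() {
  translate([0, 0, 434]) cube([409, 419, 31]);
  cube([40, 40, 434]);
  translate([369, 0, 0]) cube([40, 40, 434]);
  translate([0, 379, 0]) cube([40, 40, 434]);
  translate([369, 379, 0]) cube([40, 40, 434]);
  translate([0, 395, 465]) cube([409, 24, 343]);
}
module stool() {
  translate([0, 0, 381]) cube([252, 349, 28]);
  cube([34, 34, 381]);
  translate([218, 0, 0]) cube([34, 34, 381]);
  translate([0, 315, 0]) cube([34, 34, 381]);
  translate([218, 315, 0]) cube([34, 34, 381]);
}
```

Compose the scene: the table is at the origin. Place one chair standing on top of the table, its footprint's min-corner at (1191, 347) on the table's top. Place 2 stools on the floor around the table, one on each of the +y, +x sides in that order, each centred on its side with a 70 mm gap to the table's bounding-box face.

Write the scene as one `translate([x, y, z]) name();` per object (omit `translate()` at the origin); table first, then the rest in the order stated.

table();
translate([1191, 347, 729]) chair();
translate([688, 1039, 0]) stool();
translate([1698, 310, 0]) stool();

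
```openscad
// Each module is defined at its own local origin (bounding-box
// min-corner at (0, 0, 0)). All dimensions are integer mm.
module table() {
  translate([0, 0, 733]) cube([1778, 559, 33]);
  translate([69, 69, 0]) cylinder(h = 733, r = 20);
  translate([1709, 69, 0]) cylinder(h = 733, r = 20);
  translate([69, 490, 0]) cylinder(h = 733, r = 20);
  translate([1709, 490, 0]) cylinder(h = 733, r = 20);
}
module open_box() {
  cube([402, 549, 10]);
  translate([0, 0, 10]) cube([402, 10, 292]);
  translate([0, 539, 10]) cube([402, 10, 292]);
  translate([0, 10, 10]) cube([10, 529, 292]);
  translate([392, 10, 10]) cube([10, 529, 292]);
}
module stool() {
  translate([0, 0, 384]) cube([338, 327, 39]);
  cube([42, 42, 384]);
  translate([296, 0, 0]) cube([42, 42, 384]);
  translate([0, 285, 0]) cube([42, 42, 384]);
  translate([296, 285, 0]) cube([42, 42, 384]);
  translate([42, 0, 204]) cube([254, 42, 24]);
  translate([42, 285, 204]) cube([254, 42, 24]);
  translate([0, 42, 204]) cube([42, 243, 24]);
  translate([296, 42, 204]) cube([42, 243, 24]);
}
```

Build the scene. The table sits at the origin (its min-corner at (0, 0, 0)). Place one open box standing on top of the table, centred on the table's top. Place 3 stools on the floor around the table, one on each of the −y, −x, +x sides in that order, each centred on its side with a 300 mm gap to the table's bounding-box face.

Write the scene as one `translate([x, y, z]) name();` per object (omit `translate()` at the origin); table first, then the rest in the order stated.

table();
translate([688, 5, 766]) open_box();
translate([720, -627, 0]) stool();
translate([-638, 116, 0]) stool();
translate([2078, 116, 0]) stool();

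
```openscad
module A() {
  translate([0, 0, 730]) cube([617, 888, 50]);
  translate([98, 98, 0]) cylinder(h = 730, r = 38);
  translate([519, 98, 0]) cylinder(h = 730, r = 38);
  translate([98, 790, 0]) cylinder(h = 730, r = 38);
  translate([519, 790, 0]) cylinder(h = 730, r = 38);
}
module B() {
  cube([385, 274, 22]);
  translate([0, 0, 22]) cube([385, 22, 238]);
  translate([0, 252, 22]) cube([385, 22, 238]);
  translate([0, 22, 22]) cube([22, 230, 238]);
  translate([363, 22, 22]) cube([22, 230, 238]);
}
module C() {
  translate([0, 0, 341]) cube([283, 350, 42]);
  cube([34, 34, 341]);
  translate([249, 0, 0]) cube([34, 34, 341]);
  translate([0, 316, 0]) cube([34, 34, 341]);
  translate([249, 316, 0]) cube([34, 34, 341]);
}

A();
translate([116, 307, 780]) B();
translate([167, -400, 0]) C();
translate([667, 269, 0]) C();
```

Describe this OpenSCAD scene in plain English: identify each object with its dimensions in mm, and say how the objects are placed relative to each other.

A is a table with a 617×888 mm rectangular top, 50 mm thick, top surface at z = 780 mm, supported by four round legs of 76 mm diameter, each leg's bounding box inset 60 mm from the nearest pair of top edges, running from the floor.

B is an open-topped rectangular box: outside dimensions 385×274×260 mm, with a uniform wall and base thickness of 22 mm. The base is a full 385×274 slab on the floor; four walls sit on top of the base. The front and back walls (the −y and +y sides) span the full width; the two side walls fit between them.

C is a four-legged stool. The seat is a 283×350×42 mm slab whose top surface is at z = 383 mm; four square legs, each 34×34 mm in cross-section, run from the floor (z = 0) to the underside of the seat, each flush with a corner of the seat.

The open box is on top of the table, centred. Two stools sit around the table at the −y, +x sides.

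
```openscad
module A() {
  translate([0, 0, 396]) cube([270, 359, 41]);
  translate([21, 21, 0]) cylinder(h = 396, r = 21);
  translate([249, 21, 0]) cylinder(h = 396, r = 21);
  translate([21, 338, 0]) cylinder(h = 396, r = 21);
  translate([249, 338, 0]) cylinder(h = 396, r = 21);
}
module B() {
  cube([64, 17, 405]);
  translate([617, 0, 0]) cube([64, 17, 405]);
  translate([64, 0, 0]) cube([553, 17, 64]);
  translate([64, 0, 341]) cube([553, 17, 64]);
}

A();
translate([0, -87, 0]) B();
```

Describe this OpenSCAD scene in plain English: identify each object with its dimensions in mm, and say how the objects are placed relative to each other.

A is a simple wooden stool: a rectangular seat 270 mm (x) by 359 mm (y), 41 mm thick, top face at z = 437 mm, on four round legs, each 42 mm in diameter. The legs rest on z = 0, each leg's axis is inset half a diameter from the nearest pair of seat edges (so the leg's bounding box is flush with the corner).

B is a picture frame with a 553×277 mm rectangular opening (x by z) and a uniform 64 mm border on every side. Frame depth is 17 mm along y. It is built from two vertical stiles running the full outside height and two horizontal rails spanning the gap between the stiles.

The picture frame is on the floor beside the stool on its −y side.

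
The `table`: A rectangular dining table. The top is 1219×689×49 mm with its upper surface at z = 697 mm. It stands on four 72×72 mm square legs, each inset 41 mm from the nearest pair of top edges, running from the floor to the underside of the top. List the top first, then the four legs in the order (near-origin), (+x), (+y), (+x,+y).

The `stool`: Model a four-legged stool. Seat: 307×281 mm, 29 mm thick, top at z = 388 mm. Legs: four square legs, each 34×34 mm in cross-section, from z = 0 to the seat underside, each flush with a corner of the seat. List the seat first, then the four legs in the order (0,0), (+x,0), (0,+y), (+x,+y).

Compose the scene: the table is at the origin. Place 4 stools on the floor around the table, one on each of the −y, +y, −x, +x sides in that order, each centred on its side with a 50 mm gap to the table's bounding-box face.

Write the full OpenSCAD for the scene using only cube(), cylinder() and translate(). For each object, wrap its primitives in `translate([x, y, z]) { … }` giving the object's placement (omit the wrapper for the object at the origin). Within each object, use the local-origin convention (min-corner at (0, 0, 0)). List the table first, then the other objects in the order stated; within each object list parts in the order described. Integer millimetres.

translate([0, 0, 648]) cube([1219, 689, 49]);
translate([41, 41, 0]) cube([72, 72, 648]);
translate([1106, 41, 0]) cube([72, 72, 648]);
translate([41, 576, 0]) cube([72, 72, 648]);
translate([1106, 576, 0]) cube([72, 72, 648]);
translate([456, -331, 0]) {
  translate([0, 0, 359]) cube([307, 281, 29]);
  cube([34, 34, 359]);
  translate([273, 0, 0]) cube([34, 34, 359]);
  translate([0, 247, 0]) cube([34, 34, 359]);
  translate([273, 247, 0]) cube([34, 34, 359]);
}
translate([456, 739, 0]) {
  translate([0, 0, 359]) cube([307, 281, 29]);
  cube([34, 34, 359]);
  translate([273, 0, 0]) cube([34, 34, 359]);
  translate([0, 247, 0]) cube([34, 34, 359]);
  translate([273, 247, 0]) cube([34, 34, 359]);
}
translate([-357, 204, 0]) {
  translate([0, 0, 359]) cube([307, 281, 29]);
  cube([34, 34, 359]);
  translate([273, 0, 0]) cube([34, 34, 359]);
  translate([0, 247, 0]) cube([34, 34, 359]);
  translate([273, 247, 0]) cube([34, 34, 359]);
}
translate([1269, 204, 0]) {
  translate([0, 0, 359]) cube([307, 281, 29]);
  cube([34, 34, 359]);
  translate([273, 0, 0]) cube([34, 34, 359]);
  translate([0, 247, 0]) cube([34, 34, 359]);
  translate([273, 247, 0]) cube([34, 34, 359]);
}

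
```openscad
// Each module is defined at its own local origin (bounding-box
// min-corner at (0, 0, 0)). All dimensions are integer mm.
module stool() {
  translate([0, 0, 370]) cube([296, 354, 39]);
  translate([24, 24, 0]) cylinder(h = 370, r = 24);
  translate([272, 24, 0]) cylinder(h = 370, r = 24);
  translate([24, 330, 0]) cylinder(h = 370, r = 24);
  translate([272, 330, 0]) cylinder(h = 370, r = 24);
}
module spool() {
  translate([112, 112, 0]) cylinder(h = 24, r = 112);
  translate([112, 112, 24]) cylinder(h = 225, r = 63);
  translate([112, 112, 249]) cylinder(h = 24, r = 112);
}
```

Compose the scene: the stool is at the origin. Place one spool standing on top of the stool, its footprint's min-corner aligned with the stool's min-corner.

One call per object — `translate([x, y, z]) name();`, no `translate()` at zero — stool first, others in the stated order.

stool();
translate([0, 0, 409]) spool();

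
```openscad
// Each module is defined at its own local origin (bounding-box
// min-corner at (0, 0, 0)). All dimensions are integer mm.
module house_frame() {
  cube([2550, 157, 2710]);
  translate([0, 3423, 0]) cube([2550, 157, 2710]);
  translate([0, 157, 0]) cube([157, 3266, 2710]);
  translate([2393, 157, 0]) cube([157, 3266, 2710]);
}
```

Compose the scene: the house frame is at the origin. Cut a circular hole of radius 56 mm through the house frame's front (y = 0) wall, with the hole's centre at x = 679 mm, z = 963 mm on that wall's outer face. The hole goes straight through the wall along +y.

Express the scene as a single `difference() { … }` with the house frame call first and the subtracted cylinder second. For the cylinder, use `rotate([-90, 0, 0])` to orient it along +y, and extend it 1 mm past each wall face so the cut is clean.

difference() {
  house_frame();
  translate([679, -1, 963]) rotate([-90, 0, 0]) cylinder(h = 159, r = 56);
}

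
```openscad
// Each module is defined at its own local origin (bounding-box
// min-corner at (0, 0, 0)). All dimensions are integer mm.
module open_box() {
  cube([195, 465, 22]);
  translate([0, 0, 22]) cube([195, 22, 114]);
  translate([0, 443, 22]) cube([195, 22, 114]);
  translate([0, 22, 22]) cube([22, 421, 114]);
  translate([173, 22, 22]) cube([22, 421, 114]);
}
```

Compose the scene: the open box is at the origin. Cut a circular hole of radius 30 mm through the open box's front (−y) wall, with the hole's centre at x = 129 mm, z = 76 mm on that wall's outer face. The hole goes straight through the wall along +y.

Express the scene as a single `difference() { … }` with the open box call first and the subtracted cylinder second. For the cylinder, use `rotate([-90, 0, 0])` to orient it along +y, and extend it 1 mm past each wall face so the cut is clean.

difference() {
  open_box();
  translate([129, -1, 76]) rotate([-90, 0, 0]) cylinder(h = 24, r = 30);
}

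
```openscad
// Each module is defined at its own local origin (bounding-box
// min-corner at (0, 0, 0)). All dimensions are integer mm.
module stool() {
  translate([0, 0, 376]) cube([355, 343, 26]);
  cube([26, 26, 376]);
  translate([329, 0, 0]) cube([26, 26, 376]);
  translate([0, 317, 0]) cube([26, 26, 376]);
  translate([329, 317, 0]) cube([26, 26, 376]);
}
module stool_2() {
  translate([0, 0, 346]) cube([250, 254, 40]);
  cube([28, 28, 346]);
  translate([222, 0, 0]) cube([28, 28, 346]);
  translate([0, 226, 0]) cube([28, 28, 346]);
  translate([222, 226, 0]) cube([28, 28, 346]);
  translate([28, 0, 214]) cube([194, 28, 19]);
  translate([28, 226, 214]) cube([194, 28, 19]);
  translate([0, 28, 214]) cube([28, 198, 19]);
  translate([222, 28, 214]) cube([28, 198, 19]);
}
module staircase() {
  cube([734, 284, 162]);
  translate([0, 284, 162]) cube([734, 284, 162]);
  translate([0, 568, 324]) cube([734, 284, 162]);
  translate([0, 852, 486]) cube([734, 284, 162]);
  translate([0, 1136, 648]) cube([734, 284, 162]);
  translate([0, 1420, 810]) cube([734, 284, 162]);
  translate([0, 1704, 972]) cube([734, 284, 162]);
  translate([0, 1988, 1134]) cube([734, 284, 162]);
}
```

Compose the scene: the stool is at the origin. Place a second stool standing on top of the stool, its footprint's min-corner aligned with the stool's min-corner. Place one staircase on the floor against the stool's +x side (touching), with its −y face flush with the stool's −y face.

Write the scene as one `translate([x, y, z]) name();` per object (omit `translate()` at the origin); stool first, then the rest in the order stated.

stool();
translate([0, 0, 402]) stool_2();
translate([355, 0, 0]) staircase();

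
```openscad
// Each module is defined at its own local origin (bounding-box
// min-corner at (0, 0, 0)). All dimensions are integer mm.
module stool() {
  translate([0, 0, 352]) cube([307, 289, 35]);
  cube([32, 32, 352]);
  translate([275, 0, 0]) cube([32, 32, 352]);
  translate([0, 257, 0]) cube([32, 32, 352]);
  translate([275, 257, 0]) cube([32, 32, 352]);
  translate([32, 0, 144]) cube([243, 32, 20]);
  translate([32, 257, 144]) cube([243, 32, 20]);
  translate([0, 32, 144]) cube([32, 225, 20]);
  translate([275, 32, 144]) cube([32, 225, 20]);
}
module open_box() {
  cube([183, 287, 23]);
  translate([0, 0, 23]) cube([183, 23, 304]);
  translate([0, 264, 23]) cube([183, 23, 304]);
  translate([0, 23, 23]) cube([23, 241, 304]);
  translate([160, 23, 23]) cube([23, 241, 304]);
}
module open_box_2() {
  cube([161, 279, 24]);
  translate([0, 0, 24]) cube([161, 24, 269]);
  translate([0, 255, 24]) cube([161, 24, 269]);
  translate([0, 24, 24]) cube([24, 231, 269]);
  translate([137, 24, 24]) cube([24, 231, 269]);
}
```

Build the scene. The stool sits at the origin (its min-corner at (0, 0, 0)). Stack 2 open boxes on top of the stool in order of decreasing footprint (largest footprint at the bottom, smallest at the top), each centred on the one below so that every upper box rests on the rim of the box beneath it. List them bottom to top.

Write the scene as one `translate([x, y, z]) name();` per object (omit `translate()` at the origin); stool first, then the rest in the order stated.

stool();
translate([62, 1, 387]) open_box();
translate([73, 5, 714]) open_box_2();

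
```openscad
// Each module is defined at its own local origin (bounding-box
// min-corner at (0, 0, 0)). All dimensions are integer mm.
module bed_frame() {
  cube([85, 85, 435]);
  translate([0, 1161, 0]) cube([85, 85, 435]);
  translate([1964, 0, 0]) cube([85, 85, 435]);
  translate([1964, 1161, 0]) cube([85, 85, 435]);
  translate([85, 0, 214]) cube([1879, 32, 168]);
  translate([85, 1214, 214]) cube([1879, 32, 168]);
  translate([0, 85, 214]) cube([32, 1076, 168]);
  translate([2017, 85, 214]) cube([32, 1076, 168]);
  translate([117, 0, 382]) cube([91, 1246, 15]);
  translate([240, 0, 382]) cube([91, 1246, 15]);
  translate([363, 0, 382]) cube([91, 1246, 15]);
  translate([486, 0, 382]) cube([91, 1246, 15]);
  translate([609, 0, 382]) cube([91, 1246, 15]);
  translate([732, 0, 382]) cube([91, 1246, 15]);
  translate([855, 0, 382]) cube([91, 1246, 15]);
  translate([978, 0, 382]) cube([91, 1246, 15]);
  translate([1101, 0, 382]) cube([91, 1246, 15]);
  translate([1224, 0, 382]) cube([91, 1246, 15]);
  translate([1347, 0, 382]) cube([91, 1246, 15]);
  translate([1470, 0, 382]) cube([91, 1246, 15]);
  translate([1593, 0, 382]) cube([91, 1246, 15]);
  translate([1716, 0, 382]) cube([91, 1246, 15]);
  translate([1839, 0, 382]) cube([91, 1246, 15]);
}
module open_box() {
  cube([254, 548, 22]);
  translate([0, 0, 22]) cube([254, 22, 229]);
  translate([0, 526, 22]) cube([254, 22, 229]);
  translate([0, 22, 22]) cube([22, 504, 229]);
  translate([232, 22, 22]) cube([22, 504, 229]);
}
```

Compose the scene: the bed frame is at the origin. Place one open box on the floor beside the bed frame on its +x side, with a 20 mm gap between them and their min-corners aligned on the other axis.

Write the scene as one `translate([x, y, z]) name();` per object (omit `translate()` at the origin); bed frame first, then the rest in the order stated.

bed_frame();
translate([2069, 0, 0]) open_box();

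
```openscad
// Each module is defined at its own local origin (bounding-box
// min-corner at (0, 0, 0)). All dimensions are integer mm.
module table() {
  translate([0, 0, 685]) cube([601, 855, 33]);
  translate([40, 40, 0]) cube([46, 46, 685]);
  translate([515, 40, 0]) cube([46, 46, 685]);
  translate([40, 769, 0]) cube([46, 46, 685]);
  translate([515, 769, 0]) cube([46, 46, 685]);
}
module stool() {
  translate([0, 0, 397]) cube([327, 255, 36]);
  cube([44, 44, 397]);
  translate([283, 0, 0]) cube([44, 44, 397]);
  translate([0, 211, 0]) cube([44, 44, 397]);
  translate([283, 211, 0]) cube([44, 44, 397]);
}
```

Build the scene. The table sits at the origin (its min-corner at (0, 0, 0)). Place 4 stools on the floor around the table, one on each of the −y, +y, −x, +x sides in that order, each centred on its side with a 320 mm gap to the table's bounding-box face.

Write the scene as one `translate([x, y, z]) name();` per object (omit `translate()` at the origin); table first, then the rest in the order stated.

table();
translate([137, -575, 0]) stool();
translate([137, 1175, 0]) stool();
translate([-647, 300, 0]) stool();
translate([921, 300, 0]) stool();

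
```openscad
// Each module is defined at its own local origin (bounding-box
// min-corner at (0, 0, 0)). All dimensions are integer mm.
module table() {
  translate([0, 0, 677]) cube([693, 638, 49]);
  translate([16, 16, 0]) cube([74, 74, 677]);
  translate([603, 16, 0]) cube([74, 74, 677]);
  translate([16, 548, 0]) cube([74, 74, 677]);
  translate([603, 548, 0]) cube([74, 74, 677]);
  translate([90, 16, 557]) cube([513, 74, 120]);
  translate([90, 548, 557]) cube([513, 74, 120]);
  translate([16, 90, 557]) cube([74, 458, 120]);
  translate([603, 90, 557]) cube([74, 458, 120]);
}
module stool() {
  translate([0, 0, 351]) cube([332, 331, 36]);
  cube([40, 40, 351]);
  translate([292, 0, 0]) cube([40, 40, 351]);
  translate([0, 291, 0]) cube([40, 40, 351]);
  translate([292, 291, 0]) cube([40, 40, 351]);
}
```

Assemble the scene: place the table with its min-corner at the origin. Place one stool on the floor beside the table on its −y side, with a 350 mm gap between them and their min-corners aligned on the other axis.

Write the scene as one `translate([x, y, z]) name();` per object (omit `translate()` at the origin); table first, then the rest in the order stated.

table();
translate([0, -681, 0]) stool();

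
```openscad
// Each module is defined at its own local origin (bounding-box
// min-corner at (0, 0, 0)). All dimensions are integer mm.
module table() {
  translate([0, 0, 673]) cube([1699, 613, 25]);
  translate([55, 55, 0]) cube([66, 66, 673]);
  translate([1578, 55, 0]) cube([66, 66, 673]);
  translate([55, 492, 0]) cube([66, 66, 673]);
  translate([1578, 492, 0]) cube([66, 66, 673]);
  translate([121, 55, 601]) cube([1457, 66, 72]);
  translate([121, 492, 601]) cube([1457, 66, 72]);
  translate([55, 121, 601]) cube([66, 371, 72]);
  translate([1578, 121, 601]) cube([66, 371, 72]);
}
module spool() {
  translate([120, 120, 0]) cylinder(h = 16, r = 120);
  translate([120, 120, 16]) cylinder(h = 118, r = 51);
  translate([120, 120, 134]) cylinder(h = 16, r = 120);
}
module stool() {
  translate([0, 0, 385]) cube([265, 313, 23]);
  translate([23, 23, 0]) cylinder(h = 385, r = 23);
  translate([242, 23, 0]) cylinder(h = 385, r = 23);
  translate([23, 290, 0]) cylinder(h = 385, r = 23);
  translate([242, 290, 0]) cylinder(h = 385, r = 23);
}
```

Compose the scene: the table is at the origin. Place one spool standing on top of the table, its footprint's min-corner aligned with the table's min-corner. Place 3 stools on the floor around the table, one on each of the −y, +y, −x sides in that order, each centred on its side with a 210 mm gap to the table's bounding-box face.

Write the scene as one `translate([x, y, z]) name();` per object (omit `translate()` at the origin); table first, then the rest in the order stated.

table();
translate([0, 0, 698]) spool();
translate([717, -523, 0]) stool();
translate([717, 823, 0]) stool();
translate([-475, 150, 0]) stool();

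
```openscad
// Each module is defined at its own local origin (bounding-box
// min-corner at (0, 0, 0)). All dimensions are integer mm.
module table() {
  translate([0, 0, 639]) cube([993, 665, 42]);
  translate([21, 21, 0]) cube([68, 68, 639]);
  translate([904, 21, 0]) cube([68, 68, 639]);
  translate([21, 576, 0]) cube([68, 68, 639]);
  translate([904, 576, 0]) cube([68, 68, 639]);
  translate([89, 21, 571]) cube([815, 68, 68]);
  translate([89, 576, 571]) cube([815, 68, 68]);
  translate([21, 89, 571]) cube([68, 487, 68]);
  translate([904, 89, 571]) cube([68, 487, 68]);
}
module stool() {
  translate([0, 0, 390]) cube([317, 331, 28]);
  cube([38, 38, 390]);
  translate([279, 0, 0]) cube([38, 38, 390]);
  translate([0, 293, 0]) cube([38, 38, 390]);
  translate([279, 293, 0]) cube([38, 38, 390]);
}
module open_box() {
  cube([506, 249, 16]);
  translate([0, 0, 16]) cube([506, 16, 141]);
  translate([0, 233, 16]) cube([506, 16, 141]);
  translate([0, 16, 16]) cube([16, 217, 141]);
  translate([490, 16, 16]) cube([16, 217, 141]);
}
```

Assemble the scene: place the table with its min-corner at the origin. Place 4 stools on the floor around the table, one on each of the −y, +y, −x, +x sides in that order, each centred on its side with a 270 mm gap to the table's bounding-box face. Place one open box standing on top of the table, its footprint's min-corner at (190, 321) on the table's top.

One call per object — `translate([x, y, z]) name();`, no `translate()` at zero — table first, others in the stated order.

table();
translate([338, -601, 0]) stool();
translate([338, 935, 0]) stool();
translate([-587, 167, 0]) stool();
translate([1263, 167, 0]) stool();
translate([190, 321, 681]) open_box();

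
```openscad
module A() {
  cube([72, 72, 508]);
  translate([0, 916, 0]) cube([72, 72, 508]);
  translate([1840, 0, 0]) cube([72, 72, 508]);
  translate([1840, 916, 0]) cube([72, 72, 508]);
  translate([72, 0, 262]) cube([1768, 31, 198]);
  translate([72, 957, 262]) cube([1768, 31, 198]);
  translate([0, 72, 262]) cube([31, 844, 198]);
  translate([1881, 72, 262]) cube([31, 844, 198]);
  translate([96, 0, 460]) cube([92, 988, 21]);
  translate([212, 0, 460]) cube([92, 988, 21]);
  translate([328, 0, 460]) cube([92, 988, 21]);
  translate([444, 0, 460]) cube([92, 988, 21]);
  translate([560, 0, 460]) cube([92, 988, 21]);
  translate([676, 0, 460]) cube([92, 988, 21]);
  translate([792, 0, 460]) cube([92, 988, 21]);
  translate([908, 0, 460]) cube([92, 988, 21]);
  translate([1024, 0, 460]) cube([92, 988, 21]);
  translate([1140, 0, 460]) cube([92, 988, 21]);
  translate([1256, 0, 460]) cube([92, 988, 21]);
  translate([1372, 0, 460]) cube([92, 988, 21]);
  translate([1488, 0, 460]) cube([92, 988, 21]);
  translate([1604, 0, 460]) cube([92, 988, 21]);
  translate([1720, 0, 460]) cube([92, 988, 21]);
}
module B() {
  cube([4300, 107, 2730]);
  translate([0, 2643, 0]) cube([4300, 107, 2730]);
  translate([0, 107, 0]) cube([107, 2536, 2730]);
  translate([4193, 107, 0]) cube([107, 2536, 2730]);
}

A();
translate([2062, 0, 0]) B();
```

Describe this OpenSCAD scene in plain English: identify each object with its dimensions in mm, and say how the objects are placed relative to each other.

A is a bed frame 1912 mm long (x) by 988 mm wide (y). Four 72×72 mm corner posts, 508 mm tall, at the corners of the footprint. Four rails of 31 mm thickness and 198 mm height run between adjacent posts with their undersides at z = 262 mm, their outer faces flush with the outside of the frame (the two x-running rails run between the posts' inner faces; the two y-running rails run between the posts' inner faces). 15 slats, each 92 mm wide (x) and 21 mm thick, lie across the top of the two x-running rails, running the full 988 mm width of the frame in y; the slats are evenly spaced along x between the inner faces of the end posts with equal gaps (rounded down to the nearest mm) at the −x end and between each pair — any rounding remainder accumulates at the +x end.

B is the wall frame of a small rectangular building: four walls, each 2730 mm tall and 107 mm thick, enclosing a footprint 4300 mm (x) by 2750 mm (y) outside-to-outside, with no floor or roof. The front and back walls (the −y and +y sides) span the full width; the two side walls fit between them.

The house frame is on the floor beside the bed frame on its +x side.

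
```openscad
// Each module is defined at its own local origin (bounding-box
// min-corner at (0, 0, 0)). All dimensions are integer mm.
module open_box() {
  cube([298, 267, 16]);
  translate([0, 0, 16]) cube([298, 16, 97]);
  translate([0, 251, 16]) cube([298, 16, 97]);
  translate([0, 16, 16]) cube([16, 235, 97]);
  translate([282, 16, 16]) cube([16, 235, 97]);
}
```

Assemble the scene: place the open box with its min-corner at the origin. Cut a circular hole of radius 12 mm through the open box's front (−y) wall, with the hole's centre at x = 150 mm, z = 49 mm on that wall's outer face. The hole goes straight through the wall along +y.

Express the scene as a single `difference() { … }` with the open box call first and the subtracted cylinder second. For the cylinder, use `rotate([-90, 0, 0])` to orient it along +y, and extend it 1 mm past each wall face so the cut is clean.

difference() {
  open_box();
  translate([150, -1, 49]) rotate([-90, 0, 0]) cylinder(h = 18, r = 12);
}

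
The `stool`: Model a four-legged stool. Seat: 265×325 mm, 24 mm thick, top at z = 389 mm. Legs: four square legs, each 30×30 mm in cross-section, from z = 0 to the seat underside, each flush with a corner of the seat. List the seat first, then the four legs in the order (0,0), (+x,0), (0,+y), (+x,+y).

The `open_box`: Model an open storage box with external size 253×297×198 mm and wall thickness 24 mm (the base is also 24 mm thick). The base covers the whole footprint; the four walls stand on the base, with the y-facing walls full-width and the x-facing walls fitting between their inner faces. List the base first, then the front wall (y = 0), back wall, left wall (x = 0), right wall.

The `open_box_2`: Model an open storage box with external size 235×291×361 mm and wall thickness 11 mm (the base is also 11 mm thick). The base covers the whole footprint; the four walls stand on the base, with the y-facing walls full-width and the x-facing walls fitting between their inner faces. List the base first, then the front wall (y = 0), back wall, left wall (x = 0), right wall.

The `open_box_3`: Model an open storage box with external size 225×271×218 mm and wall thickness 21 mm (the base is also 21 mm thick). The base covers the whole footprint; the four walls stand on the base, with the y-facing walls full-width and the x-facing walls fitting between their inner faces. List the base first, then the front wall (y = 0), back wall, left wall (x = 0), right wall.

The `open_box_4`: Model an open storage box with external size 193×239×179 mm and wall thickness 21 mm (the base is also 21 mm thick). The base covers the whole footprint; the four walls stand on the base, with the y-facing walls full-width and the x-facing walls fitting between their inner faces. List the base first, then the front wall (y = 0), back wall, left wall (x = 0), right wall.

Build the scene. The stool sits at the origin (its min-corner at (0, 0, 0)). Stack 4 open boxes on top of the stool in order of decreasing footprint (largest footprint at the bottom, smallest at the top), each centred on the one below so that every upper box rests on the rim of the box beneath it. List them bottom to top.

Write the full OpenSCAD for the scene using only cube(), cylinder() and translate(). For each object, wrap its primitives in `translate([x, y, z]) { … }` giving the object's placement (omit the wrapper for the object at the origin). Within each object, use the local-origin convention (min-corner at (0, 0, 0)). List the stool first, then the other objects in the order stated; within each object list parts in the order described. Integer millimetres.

translate([0, 0, 365]) cube([265, 325, 24]);
cube([30, 30, 365]);
translate([235, 0, 0]) cube([30, 30, 365]);
translate([0, 295, 0]) cube([30, 30, 365]);
translate([235, 295, 0]) cube([30, 30, 365]);
translate([6, 14, 389]) {
  cube([253, 297, 24]);
  translate([0, 0, 24]) cube([253, 24, 174]);
  translate([0, 273, 24]) cube([253, 24, 174]);
  translate([0, 24, 24]) cube([24, 249, 174]);
  translate([229, 24, 24]) cube([24, 249, 174]);
}
translate([15, 17, 587]) {
  cube([235, 291, 11]);
  translate([0, 0, 11]) cube([235, 11, 350]);
  translate([0, 280, 11]) cube([235, 11, 350]);
  translate([0, 11, 11]) cube([11, 269, 350]);
  translate([224, 11, 11]) cube([11, 269, 350]);
}
translate([20, 27, 948]) {
  cube([225, 271, 21]);
  translate([0, 0, 21]) cube([225, 21, 197]);
  translate([0, 250, 21]) cube([225, 21, 197]);
  translate([0, 21, 21]) cube([21, 229, 197]);
  translate([204, 21, 21]) cube([21, 229, 197]);
}
translate([36, 43, 1166]) {
  cube([193, 239, 21]);
  translate([0, 0, 21]) cube([193, 21, 158]);
  translate([0, 218, 21]) cube([193, 21, 158]);
  translate([0, 21, 21]) cube([21, 197, 158]);
  translate([172, 21, 21]) cube([21, 197, 158]);
}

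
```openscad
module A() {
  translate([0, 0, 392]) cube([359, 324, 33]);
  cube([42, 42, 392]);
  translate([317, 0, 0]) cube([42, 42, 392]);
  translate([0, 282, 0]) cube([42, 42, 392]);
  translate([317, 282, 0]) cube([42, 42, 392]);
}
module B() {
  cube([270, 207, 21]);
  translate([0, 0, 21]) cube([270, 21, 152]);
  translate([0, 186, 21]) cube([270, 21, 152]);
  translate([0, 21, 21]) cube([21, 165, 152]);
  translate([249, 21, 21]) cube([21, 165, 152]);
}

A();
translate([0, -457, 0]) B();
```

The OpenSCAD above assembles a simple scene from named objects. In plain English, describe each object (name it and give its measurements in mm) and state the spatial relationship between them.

A is a four-legged stool. The seat is a 359×324×33 mm slab whose top surface is at z = 425 mm; four square legs, each 42×42 mm in cross-section, run from the floor (z = 0) to the underside of the seat, each flush with a corner of the seat.

B is an open storage box with external size 270×207×173 mm and wall thickness 21 mm (the base is also 21 mm thick). The base covers the whole footprint; the four walls stand on the base, with the y-facing walls full-width and the x-facing walls fitting between their inner faces.

The open box is on the floor beside the stool on its −y side.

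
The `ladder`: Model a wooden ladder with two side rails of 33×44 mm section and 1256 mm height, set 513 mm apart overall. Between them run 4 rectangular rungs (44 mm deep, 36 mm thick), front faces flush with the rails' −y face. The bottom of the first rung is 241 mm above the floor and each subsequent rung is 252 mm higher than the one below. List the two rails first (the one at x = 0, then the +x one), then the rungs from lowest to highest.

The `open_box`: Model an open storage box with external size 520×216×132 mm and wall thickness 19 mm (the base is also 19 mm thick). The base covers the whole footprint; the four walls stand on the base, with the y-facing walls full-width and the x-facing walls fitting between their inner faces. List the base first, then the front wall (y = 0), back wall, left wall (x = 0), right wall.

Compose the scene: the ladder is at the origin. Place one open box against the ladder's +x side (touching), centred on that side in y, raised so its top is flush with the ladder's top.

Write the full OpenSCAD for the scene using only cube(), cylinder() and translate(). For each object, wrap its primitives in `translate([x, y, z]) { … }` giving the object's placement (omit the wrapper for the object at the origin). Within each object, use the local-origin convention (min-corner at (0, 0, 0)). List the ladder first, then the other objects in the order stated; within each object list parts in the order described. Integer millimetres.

cube([33, 44, 1256]);
translate([480, 0, 0]) cube([33, 44, 1256]);
translate([33, 0, 241]) cube([447, 44, 36]);
translate([33, 0, 493]) cube([447, 44, 36]);
translate([33, 0, 745]) cube([447, 44, 36]);
translate([33, 0, 997]) cube([447, 44, 36]);
translate([513, -86, 1124]) {
  cube([520, 216, 19]);
  translate([0, 0, 19]) cube([520, 19, 113]);
  translate([0, 197, 19]) cube([520, 19, 113]);
  translate([0, 19, 19]) cube([19, 178, 113]);
  translate([501, 19, 19]) cube([19, 178, 113]);
}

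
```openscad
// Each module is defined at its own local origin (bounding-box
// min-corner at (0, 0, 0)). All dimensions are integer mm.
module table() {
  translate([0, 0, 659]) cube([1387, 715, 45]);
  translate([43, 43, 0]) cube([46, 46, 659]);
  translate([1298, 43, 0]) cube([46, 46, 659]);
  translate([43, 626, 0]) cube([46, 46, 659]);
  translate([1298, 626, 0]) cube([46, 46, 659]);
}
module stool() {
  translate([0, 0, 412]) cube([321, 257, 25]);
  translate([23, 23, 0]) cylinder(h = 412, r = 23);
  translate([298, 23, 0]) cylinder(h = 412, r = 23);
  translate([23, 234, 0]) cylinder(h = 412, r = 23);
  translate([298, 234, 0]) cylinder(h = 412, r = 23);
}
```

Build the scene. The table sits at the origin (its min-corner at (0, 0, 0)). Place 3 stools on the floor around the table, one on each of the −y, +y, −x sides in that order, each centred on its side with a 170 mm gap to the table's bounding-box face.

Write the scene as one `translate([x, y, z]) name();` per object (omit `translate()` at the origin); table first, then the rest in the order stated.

table();
translate([533, -427, 0]) stool();
translate([533, 885, 0]) stool();
translate([-491, 229, 0]) stool();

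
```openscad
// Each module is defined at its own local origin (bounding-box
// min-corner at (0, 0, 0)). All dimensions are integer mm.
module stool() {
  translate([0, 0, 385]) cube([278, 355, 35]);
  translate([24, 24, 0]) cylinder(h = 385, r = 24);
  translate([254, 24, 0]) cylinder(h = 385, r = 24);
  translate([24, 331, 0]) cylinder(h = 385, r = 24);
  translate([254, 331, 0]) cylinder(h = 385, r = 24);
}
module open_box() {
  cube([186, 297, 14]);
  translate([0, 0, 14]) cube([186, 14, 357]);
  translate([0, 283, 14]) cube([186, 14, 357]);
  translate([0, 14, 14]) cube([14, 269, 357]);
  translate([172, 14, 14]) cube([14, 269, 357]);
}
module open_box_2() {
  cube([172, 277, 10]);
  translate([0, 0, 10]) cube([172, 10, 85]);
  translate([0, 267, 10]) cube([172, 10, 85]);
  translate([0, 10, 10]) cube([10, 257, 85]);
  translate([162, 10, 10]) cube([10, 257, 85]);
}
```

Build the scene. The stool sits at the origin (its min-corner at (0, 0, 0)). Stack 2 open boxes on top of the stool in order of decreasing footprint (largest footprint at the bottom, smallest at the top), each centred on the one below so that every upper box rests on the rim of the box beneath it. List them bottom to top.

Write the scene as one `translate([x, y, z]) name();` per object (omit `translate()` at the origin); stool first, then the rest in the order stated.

stool();
translate([46, 29, 420]) open_box();
translate([53, 39, 791]) open_box_2();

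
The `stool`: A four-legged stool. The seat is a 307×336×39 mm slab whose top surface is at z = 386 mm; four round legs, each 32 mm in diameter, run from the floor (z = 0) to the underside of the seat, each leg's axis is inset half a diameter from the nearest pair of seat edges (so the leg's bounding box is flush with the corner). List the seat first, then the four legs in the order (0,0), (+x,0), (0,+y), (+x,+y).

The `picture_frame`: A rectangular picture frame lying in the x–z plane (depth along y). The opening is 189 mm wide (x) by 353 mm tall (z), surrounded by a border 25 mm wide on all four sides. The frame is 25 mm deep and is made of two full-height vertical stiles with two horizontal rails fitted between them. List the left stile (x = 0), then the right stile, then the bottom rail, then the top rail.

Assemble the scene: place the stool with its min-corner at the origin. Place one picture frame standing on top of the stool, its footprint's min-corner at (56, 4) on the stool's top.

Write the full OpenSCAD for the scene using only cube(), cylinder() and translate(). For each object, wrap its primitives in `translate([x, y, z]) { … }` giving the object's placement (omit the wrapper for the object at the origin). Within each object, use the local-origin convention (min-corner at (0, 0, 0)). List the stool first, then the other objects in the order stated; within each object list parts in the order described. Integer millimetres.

translate([0, 0, 347]) cube([307, 336, 39]);
translate([16, 16, 0]) cylinder(h = 347, r = 16);
translate([291, 16, 0]) cylinder(h = 347, r = 16);
translate([16, 320, 0]) cylinder(h = 347, r = 16);
translate([291, 320, 0]) cylinder(h = 347, r = 16);
translate([56, 4, 386]) {
  cube([25, 25, 403]);
  translate([214, 0, 0]) cube([25, 25, 403]);
  translate([25, 0, 0]) cube([189, 25, 25]);
  translate([25, 0, 378]) cube([189, 25, 25]);
}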